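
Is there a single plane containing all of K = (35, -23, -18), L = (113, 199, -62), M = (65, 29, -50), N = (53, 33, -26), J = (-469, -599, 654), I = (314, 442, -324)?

The plane through K, L, M has normal n = KL × KM = (-4816, 1176, -2604) and equation n·P = -148736.
Checking the remaining points: n·N = -148736, n·J = -148736, n·I = -148736.
All equal -148736, so all 6 points lie in one plane.

Yes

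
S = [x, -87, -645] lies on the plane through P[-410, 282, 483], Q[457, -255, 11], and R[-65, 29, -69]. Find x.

31

Coplanarity requires PQ · (PR × PS) = 0.
PQ = (867, -537, -472), PR = (345, -253, -552); the triple product is linear in x with coefficient 177008 and constant term -5487248.
Setting it to zero: x = 31.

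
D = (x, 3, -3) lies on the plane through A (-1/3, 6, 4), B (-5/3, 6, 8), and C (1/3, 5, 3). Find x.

A normal to the plane is n = AB × AC = (4, 4/3, 4/3).
D lies in the plane iff n · AD = 0.
This gives (4)x + (-12) = 0, so x = 3.

3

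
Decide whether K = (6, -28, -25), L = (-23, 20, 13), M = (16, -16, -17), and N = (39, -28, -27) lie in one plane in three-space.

No

A normal to the plane through K, L, M is n = KL × KM = (-72, 612, -828).
The plane has equation n·P = 3132. For N: n·N = 2412.
2412 ≠ 3132, so N is off the plane.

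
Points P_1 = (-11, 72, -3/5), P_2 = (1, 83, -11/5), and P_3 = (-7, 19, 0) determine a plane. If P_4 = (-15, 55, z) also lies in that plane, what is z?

The plane through P_1, P_2, P_3 has equation −(391/5)x − (68/5)y − 680z = 289.
Substituting P_4: (-680)z + (425) = 289, so z = 1/5.

1/5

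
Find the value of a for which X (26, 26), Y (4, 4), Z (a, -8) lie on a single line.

-8

The three points are collinear iff det[XY; XZ] = 0.
This determinant is linear in a: (22)a + (176) = 0, so a = -8.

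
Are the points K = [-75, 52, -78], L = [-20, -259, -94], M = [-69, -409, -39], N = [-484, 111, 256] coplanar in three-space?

Yes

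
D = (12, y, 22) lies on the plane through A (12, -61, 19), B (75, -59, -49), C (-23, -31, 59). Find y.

-19

Coplanarity requires AB · (AC × AD) = 0.
AB = (63, 2, -68), AC = (-35, 30, 40); the triple product is linear in y with coefficient -140 and constant term -2660.
Setting it to zero: y = -19.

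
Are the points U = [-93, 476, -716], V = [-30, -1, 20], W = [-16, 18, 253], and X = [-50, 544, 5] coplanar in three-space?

A normal to the plane through U, V, W is n = UV × UW = (-125125, -4375, 7875).
The plane has equation n·P = 3915625. For X: n·X = 3915625.
Equal, so X lies in the plane and all four are coplanar.

Yes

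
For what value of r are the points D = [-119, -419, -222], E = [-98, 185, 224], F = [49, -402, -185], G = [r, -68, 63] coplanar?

Coplanarity ⇔ det[DE; DF; DG] = 0.
Expanding, this is linear in r: (14766)r + (-1033620) = 0.
So r = 70.

70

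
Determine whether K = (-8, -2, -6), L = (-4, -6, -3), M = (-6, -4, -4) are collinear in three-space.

No

KL = (4, -4, 3), KM = (2, -2, 2).
Comparing components 2 and 3: (-4)(2) − (3)(-2) = -2 ≠ 0, so KL and KM are not parallel and the points are not collinear.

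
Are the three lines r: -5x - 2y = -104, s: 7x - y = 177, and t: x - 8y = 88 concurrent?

No

Intersecting r and s: solving the 2×2 system gives (x, y) = (458/19, -157/19).
Substitute into t: (1)(458/19) + (-8)(-157/19) = 1714/19.
But t requires 88 ≠ 1714/19, so the three lines have no common point.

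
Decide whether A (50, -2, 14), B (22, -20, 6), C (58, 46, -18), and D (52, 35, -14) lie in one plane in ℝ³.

Yes

The four points are coplanar iff the 3×3 determinant with rows AB, AC, AD is zero.
Rows: (-28, -18, -8), (8, 48, -32), (2, 37, -28).
Expanding along the first row: (-28)(-160) − (-18)(-160) + (-8)(200) = 0.
Zero determinant ⇒ coplanar.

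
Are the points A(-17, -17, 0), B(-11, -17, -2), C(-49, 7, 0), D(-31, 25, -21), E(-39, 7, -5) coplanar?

The plane through A, B, C has normal n = AB × AC = (48, 64, 144) and equation n·P = -1904.
Checking the remaining points: n·D = -2912, n·E = -2144.
Since n·D = -2912 ≠ -1904, D is off the plane and the points are not all coplanar.

No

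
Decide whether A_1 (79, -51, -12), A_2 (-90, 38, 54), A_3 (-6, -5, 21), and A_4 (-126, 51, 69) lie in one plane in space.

Yes

The four points are coplanar iff the 3×3 determinant with rows A_1A_2, A_1A_3, A_1A_4 is zero.
Rows: (-169, 89, 66), (-85, 46, 33), (-205, 102, 81).
Expanding along the first row: (-169)(360) − (89)(-120) + (66)(760) = 0.
Zero determinant ⇒ coplanar.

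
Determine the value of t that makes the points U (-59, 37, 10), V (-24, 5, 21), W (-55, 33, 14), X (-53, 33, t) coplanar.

Normal to plane UVW: n = (-84, -96, -12); plane equation n·P = 1284.
Requiring n·X = 1284: (-12)t + (1284) = 1284.
So t = 0.

0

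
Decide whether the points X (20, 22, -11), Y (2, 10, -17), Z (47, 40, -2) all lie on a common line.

XY = (-18, -12, -6), XZ = (27, 18, 9).
XY × XZ = (0, 0, 0).
The cross product vanishes, so the three points are collinear.

Yes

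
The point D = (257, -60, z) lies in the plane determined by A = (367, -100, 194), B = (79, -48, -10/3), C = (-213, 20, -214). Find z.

314/3

A normal to the plane is n = AB × AC = (2464, -9152/3, -4400).
D lies in the plane iff n · AD = 0.
This gives (-4400)z + (1381600/3) = 0, so z = 314/3.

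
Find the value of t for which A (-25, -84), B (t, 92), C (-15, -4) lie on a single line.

-3

Collinearity: (B − A) must be parallel to (C − A) = (10, 80).
Cross-multiplying the components: (t − (-25))·(80) = (176)·(10).
Solving gives t = -3.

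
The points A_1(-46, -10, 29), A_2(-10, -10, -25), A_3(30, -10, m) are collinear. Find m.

Direction A_1A_2 = (36, 0, -54). From the x-coordinate of A_3, the parameter along the line is τ = (30 − (-46))/36 = 19/9.
Then m = 29 + 19/9·(-54) = -85.

-85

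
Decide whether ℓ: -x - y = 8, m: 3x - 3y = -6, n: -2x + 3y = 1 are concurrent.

Yes

Lines aᵢx + bᵢy = cᵢ with pairwise distinct directions are concurrent exactly when det[aᵢ bᵢ cᵢ] = 0.
Here the determinant is 0.
It vanishes, so the lines are concurrent at (-5, -3).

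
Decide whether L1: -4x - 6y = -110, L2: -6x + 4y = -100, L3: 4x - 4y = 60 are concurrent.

Yes

The three lines meet at one point iff the augmented coefficient matrix [aᵢ bᵢ cᵢ] has rank < 3, i.e. its determinant vanishes.
Here the determinant is 0.
It vanishes, so the lines are concurrent at (20, 5).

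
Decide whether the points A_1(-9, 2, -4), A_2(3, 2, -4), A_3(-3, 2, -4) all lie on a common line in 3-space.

Yes

A_1A_2 = (12, 0, 0), A_1A_3 = (6, 0, 0).
Each component of A_1A_3 is 1/2 times the corresponding component of A_1A_2, so A_1A_3 = 1/2·A_1A_2 and the points are collinear.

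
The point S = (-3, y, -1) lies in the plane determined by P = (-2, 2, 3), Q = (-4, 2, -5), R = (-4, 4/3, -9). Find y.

2

The plane through P, Q, R has equation −(16/3)x − 8y + (4/3)z = -4/3.
Substituting S: (-8)y + (44/3) = -4/3, so y = 2.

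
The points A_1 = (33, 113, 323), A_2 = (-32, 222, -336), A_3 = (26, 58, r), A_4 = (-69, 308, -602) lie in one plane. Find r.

-52

Normal to plane A_1A_2A_4: n = (27680, 7093, -1557); plane equation n·P = 1212038.
Requiring n·A_3 = 1212038: (-1557)r + (1131074) = 1212038.
So r = -52.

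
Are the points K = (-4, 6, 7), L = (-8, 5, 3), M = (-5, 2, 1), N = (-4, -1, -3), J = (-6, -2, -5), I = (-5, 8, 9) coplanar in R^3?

No

The plane through K, L, M has normal n = KL × KM = (-10, -20, 15) and equation n·P = 25.
Checking the remaining points: n·N = 15, n·J = 25, n·I = 25.
Since n·N = 15 ≠ 25, N is off the plane and the points are not all coplanar.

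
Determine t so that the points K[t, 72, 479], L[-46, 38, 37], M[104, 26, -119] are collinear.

-471

Collinearity requires KL × KM = 0; each component is linear in t.
The y-component gives (-156)t + (-73476) = 0, so t = -471.
The remaining components then also vanish.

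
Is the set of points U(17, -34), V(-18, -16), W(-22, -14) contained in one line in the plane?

No

UV = (-35, 18), UW = (-39, 20).
Twice the signed area of △UVW is (-35)(20) − (18)(-39) = 2.
The area is nonzero, so the three points are not collinear.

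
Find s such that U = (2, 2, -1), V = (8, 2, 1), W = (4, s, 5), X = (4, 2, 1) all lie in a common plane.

The points are coplanar iff UV · (UW × UX) = 0.
Expanding, this is linear in s: (8)s + (-16) = 0.
So s = 2.

2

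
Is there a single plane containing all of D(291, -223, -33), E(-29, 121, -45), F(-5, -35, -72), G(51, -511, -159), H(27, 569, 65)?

No

The plane through D, E, F has normal n = DE × DF = (-11160, -8928, 41664) and equation n·P = -2631528.
Checking the remaining points: n·G = -2631528, n·H = -2673192.
Since n·H = -2673192 ≠ -2631528, H is off the plane and the points are not all coplanar.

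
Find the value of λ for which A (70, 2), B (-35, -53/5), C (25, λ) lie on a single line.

The three points are collinear iff det[AB; AC] = 0.
This determinant is linear in λ: (-105)λ + (-357) = 0, so λ = -17/5.

-17/5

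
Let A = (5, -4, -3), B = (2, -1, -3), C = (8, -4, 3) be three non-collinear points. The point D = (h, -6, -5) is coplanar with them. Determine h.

Coplanarity requires AB · (AC × AD) = 0.
AB = (-3, 3, 0), AC = (3, 0, 6); the triple product is linear in h with coefficient 18 and constant term -108.
Setting it to zero: h = 6.

6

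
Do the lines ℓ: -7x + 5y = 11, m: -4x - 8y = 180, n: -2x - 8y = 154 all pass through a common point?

Yes

Lines aᵢx + bᵢy = cᵢ with pairwise distinct directions are concurrent exactly when det[aᵢ bᵢ cᵢ] = 0.
Here the determinant is 0.
It vanishes, so the lines are concurrent at (-13, -16).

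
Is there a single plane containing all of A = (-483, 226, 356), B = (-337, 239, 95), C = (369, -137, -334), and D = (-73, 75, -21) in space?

A normal to the plane through A, B, C is n = AB × AC = (-103713, -121632, -64074).
The plane has equation n·P = -205797. For D: n·D = -205797.
Equal, so D lies in the plane and all four are coplanar.

Yes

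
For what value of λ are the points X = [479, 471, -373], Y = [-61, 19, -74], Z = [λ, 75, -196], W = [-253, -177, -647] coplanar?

Normal to plane XYW: n = (317600, -366828, 19056); plane equation n·P = -27753476.
Requiring n·Z = -27753476: (317600)λ + (-31247076) = -27753476.
So λ = 11.

11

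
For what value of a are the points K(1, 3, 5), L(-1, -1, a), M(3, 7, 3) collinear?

7

Direction KM = (2, 4, -2). From the x-coordinate of L, the parameter along the line is τ = (-1 − 1)/2 = -1.
Then a = 5 + (-1)·(-2) = 7.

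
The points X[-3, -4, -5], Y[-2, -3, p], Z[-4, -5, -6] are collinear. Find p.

-4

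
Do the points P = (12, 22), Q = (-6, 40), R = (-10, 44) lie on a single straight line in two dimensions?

PQ = (-18, 18), PR = (-22, 22).
Twice the signed area of △PQR is (-18)(22) − (18)(-22) = 0.
The triangle is degenerate (zero area), so the points are collinear.

Yes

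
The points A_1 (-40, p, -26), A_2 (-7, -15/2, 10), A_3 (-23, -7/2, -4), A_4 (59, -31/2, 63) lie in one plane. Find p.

The points are coplanar iff A_1A_2 · (A_1A_3 × A_1A_4) = 0.
Expanding, this is linear in p: (76)p + (-1026) = 0.
So p = 27/2.

27/2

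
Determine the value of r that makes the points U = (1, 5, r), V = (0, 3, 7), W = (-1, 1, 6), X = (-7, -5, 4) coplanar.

8

The points are coplanar iff UV · (UW × UX) = 0.
Expanding, this is linear in r: (6)r + (-48) = 0.
So r = 8.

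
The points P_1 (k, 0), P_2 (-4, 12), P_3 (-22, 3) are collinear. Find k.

-28

Collinearity: (P_1 − P_2) must be parallel to (P_3 − P_2) = (-18, -9).
Cross-multiplying the components: (k − (-4))·(-9) = (-12)·(-18).
Solving gives k = -28.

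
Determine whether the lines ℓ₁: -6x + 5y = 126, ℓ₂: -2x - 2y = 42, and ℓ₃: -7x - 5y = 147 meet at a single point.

Lines aᵢx + bᵢy = cᵢ with pairwise distinct directions are concurrent exactly when det[aᵢ bᵢ cᵢ] = 0.
Here the determinant is 0.
It vanishes, so the lines are concurrent at (-21, 0).

Yes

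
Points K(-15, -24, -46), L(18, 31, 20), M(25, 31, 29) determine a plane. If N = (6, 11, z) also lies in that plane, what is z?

-4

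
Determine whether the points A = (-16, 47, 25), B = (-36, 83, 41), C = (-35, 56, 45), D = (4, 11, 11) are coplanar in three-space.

The four points are coplanar iff the 3×3 determinant with rows AB, AC, AD is zero.
Rows: (-20, 36, 16), (-19, 9, 20), (20, -36, -14).
Expanding along the first row: (-20)(594) − (36)(-134) + (16)(504) = 1008.
Nonzero ⇒ not coplanar.

No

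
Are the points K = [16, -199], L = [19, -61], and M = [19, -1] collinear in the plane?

No

KL = (3, 138), KM = (3, 198).
If collinear, KM would be a scalar multiple of KL. But (3)·(198) ≠ (138)·(3) (difference 180), so they are not parallel; the points are not collinear.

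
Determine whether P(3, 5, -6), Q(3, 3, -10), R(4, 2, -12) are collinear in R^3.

No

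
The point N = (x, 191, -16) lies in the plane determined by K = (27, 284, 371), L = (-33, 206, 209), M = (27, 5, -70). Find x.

A normal to the plane is n = KL × KM = (-10800, -26460, 16740).
N lies in the plane iff n · KN = 0.
This gives (-10800)x + (-3726000) = 0, so x = -345.

-345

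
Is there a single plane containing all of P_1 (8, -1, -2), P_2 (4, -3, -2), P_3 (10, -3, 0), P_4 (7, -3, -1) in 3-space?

Yes

A normal to the plane through P_1, P_2, P_3 is n = P_1P_2 × P_1P_3 = (-4, 8, 12).
The plane has equation n·P = -64. For P_4: n·P_4 = -64.
Equal, so P_4 lies in the plane and all four are coplanar.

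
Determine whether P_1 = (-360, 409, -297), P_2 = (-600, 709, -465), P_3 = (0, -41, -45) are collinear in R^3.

P_1P_2 = (-240, 300, -168), P_1P_3 = (360, -450, 252).
P_1P_2 × P_1P_3 = (0, 0, 0).
The cross product vanishes, so the three points are collinear.

Yes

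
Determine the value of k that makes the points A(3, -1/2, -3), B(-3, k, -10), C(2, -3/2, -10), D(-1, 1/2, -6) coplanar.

Coplanarity ⇔ det[AB; AC; AD] = 0.
Expanding, this is linear in k: (25)k + (-25/2) = 0.
So k = 1/2.

1/2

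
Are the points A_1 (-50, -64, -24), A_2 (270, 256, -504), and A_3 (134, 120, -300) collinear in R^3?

Yes

A_1A_2 = (320, 320, -480), A_1A_3 = (184, 184, -276).
A_1A_2 × A_1A_3 = (0, 0, 0).
The cross product vanishes, so the three points are collinear.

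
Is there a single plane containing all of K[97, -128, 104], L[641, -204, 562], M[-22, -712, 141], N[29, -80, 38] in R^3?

No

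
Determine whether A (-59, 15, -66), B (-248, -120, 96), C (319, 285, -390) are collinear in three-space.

Yes

AB = (-189, -135, 162), AC = (378, 270, -324).
AB × AC = (0, 0, 0).
The cross product vanishes, so the three points are collinear.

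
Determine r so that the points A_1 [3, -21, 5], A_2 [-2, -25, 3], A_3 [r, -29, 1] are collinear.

Direction A_1A_2 = (-5, -4, -2). From the y-coordinate of A_3, the parameter along the line is τ = (-29 − (-21))/(-4) = 2.
Then r = 3 + 2·(-5) = -7.

-7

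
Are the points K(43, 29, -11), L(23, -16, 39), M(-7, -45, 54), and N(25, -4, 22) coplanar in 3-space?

The four points are coplanar iff the 3×3 determinant with rows KL, KM, KN is zero.
Rows: (-20, -45, 50), (-50, -74, 65), (-18, -33, 33).
Expanding along the first row: (-20)(-297) − (-45)(-480) + (50)(318) = 240.
Nonzero ⇒ not coplanar.

No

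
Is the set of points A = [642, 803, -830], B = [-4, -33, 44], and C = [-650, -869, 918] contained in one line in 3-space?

Yes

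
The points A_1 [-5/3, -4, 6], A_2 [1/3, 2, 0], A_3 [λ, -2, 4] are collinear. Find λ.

Collinearity requires A_1A_2 × A_1A_3 = 0; each component is linear in λ.
The y-component gives (-6)λ + (-6) = 0, so λ = -1.
The remaining components then also vanish.

-1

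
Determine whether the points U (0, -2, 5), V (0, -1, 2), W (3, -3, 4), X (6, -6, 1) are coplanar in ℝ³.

No

A normal to the plane through U, V, W is n = UV × UW = (-4, -9, -3).
The plane has equation n·P = 3. For X: n·X = 27.
27 ≠ 3, so X is off the plane.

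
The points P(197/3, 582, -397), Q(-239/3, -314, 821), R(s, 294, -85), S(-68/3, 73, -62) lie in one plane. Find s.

Normal to plane PQS: n = (319802, -176710/3, -5172); plane equation n·X = -33684374/3.
Requiring n·R = -33684374/3: (319802)s + (-16877960) = -33684374/3.
So s = 53/3.

53/3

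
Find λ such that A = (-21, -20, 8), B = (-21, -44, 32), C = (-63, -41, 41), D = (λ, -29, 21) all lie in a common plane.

-35

The points are coplanar iff AB · (AC × AD) = 0.
Expanding, this is linear in λ: (-288)λ + (-10080) = 0.
So λ = -35.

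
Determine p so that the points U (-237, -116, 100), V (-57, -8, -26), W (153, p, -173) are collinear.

Collinearity requires UV × UW = 0; each component is linear in p.
The x-component gives (126)p + (-14868) = 0, so p = 118.
The remaining components then also vanish.

118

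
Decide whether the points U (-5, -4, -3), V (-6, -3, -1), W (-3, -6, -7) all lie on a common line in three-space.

UV = (-1, 1, 2), UW = (2, -2, -4).
Each component of UW is -2 times the corresponding component of UV, so UW = -2·UV and the points are collinear.

Yes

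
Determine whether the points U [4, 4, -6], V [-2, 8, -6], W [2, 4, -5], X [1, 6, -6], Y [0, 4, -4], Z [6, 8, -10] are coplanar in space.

The plane through U, V, W has normal n = UV × UW = (4, 6, 8) and equation n·P = -8.
Checking the remaining points: n·X = -8, n·Y = -8, n·Z = -8.
All equal -8, so all 6 points lie in one plane.

Yes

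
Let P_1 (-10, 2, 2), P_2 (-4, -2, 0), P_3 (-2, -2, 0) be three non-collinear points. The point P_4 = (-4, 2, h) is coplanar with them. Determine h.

The plane through P_1, P_2, P_3 has equation −4y + 8z = 8.
Substituting P_4: (8)h + (-8) = 8, so h = 2.

2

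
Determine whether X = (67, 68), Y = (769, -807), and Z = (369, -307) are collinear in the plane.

No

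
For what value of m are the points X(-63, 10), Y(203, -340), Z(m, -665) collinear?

The three points are collinear iff det[XY; XZ] = 0.
This determinant is linear in m: (350)m + (-157500) = 0, so m = 450.

450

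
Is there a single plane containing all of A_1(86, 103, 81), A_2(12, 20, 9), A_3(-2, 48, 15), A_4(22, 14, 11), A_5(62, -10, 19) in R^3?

Yes

The plane through A_1, A_2, A_3 has normal n = A_1A_2 × A_1A_3 = (1518, 1452, -3234) and equation n·P = 18150.
Checking the remaining points: n·A_4 = 18150, n·A_5 = 18150.
All equal 18150, so all 5 points lie in one plane.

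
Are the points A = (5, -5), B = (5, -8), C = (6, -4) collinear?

AB = (0, -3), AC = (1, 1).
If collinear, AC would be a scalar multiple of AB. But (0)·(1) ≠ (-3)·(1) (difference 3), so they are not parallel; the points are not collinear.

No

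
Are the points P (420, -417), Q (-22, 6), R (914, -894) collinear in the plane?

PQ = (-442, 423), PR = (494, -477).
Twice the signed area of △PQR is (-442)(-477) − (423)(494) = 1872.
The area is nonzero, so the three points are not collinear.

No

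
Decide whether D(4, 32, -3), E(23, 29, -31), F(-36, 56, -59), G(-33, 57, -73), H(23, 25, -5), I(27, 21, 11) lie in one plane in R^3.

Yes

The plane through D, E, F has normal n = DE × DF = (840, 2184, 336) and equation n·P = 72240.
Checking the remaining points: n·G = 72240, n·H = 72240, n·I = 72240.
All equal 72240, so all 6 points lie in one plane.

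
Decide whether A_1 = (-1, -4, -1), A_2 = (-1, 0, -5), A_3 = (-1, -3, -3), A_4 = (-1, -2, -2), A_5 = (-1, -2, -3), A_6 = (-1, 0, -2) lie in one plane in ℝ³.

The plane through A_1, A_2, A_3 has normal n = A_1A_2 × A_1A_3 = (-4, 0, 0) and equation n·P = 4.
Checking the remaining points: n·A_4 = 4, n·A_5 = 4, n·A_6 = 4.
All equal 4, so all 6 points lie in one plane.

Yes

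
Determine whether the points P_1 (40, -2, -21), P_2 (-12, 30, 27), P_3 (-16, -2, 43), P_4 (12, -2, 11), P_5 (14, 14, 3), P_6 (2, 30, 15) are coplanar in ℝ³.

The plane through P_1, P_2, P_3 has normal n = P_1P_2 × P_1P_3 = (2048, 640, 1792) and equation n·P = 43008.
Checking the remaining points: n·P_4 = 43008, n·P_5 = 43008, n·P_6 = 50176.
Since n·P_6 = 50176 ≠ 43008, P_6 is off the plane and the points are not all coplanar.

No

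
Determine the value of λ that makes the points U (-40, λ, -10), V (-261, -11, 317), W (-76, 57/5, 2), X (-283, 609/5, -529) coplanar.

Coplanarity ⇔ det[UV; UW; UX] = 0.
Expanding, this is linear in λ: (-163440)λ + (1340208) = 0.
So λ = 41/5.

41/5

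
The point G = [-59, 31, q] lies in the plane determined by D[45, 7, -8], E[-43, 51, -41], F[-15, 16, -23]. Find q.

-37

A normal to the plane is n = DE × DF = (-363, 660, 1848).
G lies in the plane iff n · DG = 0.
This gives (1848)q + (68376) = 0, so q = -37.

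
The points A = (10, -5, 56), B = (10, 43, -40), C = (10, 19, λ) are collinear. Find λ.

8

Collinearity requires AB × AC = 0; each component is linear in λ.
The x-component gives (48)λ + (-384) = 0, so λ = 8.
The remaining components then also vanish.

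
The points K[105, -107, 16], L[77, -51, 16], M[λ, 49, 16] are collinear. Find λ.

27

Direction KL = (-28, 56, 0). From the y-coordinate of M, the parameter along the line is τ = (49 − (-107))/56 = 39/14.
Then λ = 105 + 39/14·(-28) = 27.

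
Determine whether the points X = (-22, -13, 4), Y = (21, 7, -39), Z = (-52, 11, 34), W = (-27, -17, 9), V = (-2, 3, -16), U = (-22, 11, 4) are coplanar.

Yes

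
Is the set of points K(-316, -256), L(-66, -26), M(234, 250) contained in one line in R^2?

Yes

KL = (250, 230), KM = (550, 506).
Twice the signed area of △KLM is (250)(506) − (230)(550) = 0.
The triangle is degenerate (zero area), so the points are collinear.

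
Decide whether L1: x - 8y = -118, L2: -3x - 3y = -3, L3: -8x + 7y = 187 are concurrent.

No

The three lines meet at one point iff the augmented coefficient matrix [aᵢ bᵢ cᵢ] has rank < 3, i.e. its determinant vanishes.
Here the determinant is 90.
Nonzero, so no common point exists.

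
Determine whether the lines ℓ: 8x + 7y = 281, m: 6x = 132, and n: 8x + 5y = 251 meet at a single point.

Yes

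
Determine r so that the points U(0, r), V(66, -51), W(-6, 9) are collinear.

Collinearity: (U − V) must be parallel to (W − V) = (-72, 60).
Cross-multiplying the components: (r − (-51))·(-72) = (-66)·(60).
Solving gives r = 4.

4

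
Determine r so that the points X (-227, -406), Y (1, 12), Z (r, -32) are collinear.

-23

The three points are collinear iff det[XY; XZ] = 0.
This determinant is linear in r: (-418)r + (-9614) = 0, so r = -23.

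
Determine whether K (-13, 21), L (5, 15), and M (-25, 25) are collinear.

KL = (18, -6), KM = (-12, 4).
det[KL; KM] = (18)(4) − (-6)(-12) = 0.
The determinant is zero, so the points are collinear.

Yes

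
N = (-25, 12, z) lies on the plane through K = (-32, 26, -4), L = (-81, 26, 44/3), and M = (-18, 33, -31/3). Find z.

The plane through K, L, M has equation −(392/3)x − 49y − 343z = 12838/3.
Substituting N: (-343)z + (8036/3) = 12838/3, so z = -14/3.

-14/3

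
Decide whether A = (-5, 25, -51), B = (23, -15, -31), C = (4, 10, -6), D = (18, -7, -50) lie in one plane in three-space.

Yes

With A as base: AB = (28, -40, 20), AC = (9, -15, 45), AD = (23, -32, 1).
AC × AD = (1425, 1026, 57).
AB · (AC × AD) = 0.
The scalar triple product vanishes, so the four points are coplanar.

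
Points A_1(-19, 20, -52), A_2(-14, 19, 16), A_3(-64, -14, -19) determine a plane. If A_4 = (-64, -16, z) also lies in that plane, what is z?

A normal to the plane is n = A_1A_2 × A_1A_3 = (2279, -3225, -215).
A_4 lies in the plane iff n · A_1A_4 = 0.
This gives (-215)z + (2365) = 0, so z = 11.

11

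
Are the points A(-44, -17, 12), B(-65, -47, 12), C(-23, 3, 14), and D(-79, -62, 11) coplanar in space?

Yes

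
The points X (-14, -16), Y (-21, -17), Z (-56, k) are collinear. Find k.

-22

The three points are collinear iff det[XY; XZ] = 0.
This determinant is linear in k: (-7)k + (-154) = 0, so k = -22.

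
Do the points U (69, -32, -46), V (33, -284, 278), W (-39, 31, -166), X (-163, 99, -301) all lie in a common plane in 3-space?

With U as base: UV = (-36, -252, 324), UW = (-108, 63, -120), UX = (-232, 131, -255).
UW × UX = (-345, 300, 468).
UV · (UW × UX) = 88452.
Since 88452 ≠ 0, the four points are not coplanar.

No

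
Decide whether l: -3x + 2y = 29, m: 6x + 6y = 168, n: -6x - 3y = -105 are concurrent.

No

Intersecting l and m: solving the 2×2 system gives (x, y) = (27/5, 113/5).
Substitute into n: (-6)(27/5) + (-3)(113/5) = -501/5.
But n requires -105 ≠ -501/5, so the three lines have no common point.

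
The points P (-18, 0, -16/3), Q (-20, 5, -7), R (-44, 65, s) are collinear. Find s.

-27

Collinearity requires PQ × PR = 0; each component is linear in s.
The x-component gives (5)s + (135) = 0, so s = -27.
The remaining components then also vanish.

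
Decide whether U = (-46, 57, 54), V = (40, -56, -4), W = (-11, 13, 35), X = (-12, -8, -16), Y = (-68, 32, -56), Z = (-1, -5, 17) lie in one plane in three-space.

Yes

The plane through U, V, W has normal n = UV × UW = (-405, -396, 171) and equation n·P = 5292.
Checking the remaining points: n·X = 5292, n·Y = 5292, n·Z = 5292.
All equal 5292, so all 6 points lie in one plane.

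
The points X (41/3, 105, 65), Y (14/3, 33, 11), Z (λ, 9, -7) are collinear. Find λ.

5/3

Collinearity requires XY × XZ = 0; each component is linear in λ.
The y-component gives (-54)λ + (90) = 0, so λ = 5/3.
The remaining components then also vanish.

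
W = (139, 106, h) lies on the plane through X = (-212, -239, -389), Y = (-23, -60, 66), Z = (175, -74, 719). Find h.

A normal to the plane is n = XY × XZ = (123257, -33327, -38088).
W lies in the plane iff n · XW = 0.
This gives (-38088)h + (16949160) = 0, so h = 445.

445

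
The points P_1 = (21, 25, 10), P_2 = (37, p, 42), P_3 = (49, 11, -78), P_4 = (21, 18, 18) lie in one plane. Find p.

Coplanarity ⇔ det[P_1P_2; P_1P_3; P_1P_4] = 0.
Expanding, this is linear in p: (-224)p + (-12320) = 0.
So p = -55.

-55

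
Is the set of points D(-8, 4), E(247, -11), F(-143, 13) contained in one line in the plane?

No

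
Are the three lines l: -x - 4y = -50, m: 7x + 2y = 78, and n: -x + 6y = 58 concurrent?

The three lines meet at one point iff the augmented coefficient matrix [aᵢ bᵢ cᵢ] has rank < 3, i.e. its determinant vanishes.
Here the determinant is 88.
Nonzero, so no common point exists.

No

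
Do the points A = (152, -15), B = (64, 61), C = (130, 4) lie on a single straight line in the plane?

AB = (-88, 76), AC = (-22, 19).
det[AB; AC] = (-88)(19) − (76)(-22) = 0.
The determinant is zero, so the points are collinear.

Yes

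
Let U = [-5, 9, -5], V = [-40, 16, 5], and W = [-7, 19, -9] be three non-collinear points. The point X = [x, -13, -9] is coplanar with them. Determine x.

The plane through U, V, W has equation −128x − 160y − 336z = 880.
Substituting X: (-128)x + (5104) = 880, so x = 33.

33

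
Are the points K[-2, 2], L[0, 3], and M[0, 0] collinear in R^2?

KL = (2, 1), KM = (2, -2).
If collinear, KM would be a scalar multiple of KL. But (2)·(-2) ≠ (1)·(2) (difference -6), so they are not parallel; the points are not collinear.

No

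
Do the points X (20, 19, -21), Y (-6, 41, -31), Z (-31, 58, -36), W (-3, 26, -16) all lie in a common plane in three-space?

A normal to the plane through X, Y, Z is n = XY × XZ = (60, 120, 108).
The plane has equation n·P = 1212. For W: n·W = 1212.
Equal, so W lies in the plane and all four are coplanar.

Yes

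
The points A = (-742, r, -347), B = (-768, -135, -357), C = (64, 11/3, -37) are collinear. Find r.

Collinearity requires AB × AC = 0; each component is linear in r.
The x-component gives (-320)r + (-125440/3) = 0, so r = -392/3.
The remaining components then also vanish.

-392/3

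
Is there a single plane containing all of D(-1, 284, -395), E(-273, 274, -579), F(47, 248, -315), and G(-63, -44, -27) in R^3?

Yes

The four points are coplanar iff the 3×3 determinant with rows DE, DF, DG is zero.
Rows: (-272, -10, -184), (48, -36, 80), (-62, -328, 368).
Expanding along the first row: (-272)(12992) − (-10)(22624) + (-184)(-17976) = 0.
Zero determinant ⇒ coplanar.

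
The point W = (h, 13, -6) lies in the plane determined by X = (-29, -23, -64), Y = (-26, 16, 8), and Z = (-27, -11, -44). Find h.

The plane through X, Y, Z has equation −84x + 84y − 42z = 3192.
Substituting W: (-84)h + (1344) = 3192, so h = -22.

-22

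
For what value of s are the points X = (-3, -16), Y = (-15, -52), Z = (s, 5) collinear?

Collinearity: (Z − X) must be parallel to (Y − X) = (-12, -36).
Cross-multiplying the components: (s − (-3))·(-36) = (21)·(-12).
Solving gives s = 4.

4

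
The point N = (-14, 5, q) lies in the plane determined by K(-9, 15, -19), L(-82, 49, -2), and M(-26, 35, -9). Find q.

Coplanarity requires KL · (KM × KN) = 0.
KL = (-73, 34, 17), KM = (-17, 20, 10); the triple product is linear in q with coefficient -882 and constant term -21168.
Setting it to zero: q = -24.

-24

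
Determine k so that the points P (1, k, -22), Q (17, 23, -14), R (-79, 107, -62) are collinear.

37

Direction QR = (-96, 84, -48). From the x-coordinate of P, the parameter along the line is τ = (1 − 17)/(-96) = 1/6.
Then k = 23 + 1/6·(84) = 37.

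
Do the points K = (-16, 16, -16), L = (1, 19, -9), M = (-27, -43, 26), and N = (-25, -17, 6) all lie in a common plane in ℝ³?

No

The four points are coplanar iff the 3×3 determinant with rows KL, KM, KN is zero.
Rows: (17, 3, 7), (-11, -59, 42), (-9, -33, 22).
Expanding along the first row: (17)(88) − (3)(136) + (7)(-168) = -88.
Nonzero ⇒ not coplanar.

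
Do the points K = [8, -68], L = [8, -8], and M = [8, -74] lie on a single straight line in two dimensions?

KL = (0, 60), KM = (0, -6).
det[KL; KM] = (0)(-6) − (60)(0) = 0.
The determinant is zero, so the points are collinear.

Yes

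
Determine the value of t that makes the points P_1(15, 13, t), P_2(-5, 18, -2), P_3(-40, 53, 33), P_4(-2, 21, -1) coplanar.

-12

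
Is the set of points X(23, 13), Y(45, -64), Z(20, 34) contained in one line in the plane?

No

XY = (22, -77), XZ = (-3, 21).
If collinear, XZ would be a scalar multiple of XY. But (22)·(21) ≠ (-77)·(-3) (difference 231), so they are not parallel; the points are not collinear.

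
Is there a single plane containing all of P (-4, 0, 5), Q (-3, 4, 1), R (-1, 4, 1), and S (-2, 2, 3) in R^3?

Yes

The four points are coplanar iff the 3×3 determinant with rows PQ, PR, PS is zero.
Rows: (1, 4, -4), (3, 4, -4), (2, 2, -2).
Expanding along the first row: (1)(0) − (4)(2) + (-4)(-2) = 0.
Zero determinant ⇒ coplanar.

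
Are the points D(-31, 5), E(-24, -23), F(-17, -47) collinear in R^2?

DE = (7, -28), DF = (14, -52).
If collinear, DF would be a scalar multiple of DE. But (7)·(-52) ≠ (-28)·(14) (difference 28), so they are not parallel; the points are not collinear.

No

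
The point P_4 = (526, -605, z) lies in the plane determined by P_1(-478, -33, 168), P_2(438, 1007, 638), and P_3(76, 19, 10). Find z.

-629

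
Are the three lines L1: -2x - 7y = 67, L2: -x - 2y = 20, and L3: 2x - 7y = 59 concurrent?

Yes

The three lines meet at one point iff the augmented coefficient matrix [aᵢ bᵢ cᵢ] has rank < 3, i.e. its determinant vanishes.
Here the determinant is 0.
It vanishes, so the lines are concurrent at (-2, -9).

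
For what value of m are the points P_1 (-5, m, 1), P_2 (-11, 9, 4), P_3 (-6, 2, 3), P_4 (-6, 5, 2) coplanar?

6

Coplanarity ⇔ det[P_1P_2; P_1P_3; P_1P_4] = 0.
Expanding, this is linear in m: (-5)m + (30) = 0.
So m = 6.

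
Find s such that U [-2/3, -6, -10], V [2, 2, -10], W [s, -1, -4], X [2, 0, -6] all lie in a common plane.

2

Normal to plane UVX: n = (32, -32/3, -16/3); plane equation n·P = 96.
Requiring n·W = 96: (32)s + (32) = 96.
So s = 2.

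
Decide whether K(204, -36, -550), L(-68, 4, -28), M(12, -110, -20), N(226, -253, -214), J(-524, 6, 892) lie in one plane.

The plane through K, L, M has normal n = KL × KM = (59828, 43936, 27808) and equation n·P = -4671184.
Checking the remaining points: n·N = -3545592, n·J = -6281520.
Since n·N = -3545592 ≠ -4671184, N is off the plane and the points are not all coplanar.

No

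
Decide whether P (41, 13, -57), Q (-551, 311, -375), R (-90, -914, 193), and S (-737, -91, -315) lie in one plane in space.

Yes

With P as base: PQ = (-592, 298, -318), PR = (-131, -927, 250), PS = (-778, -104, -258).
PR × PS = (265166, -228298, -707582).
PQ · (PR × PS) = 0.
The scalar triple product vanishes, so the four points are coplanar.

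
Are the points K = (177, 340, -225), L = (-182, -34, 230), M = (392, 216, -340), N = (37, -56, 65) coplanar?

A normal to the plane through K, L, M is n = KL × KM = (99430, 56540, 124926).
The plane has equation n·P = 8714360. For N: n·N = 8632860.
8632860 ≠ 8714360, so N is off the plane.

No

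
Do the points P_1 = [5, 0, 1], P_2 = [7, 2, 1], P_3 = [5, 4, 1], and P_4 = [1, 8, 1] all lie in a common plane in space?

The four points are coplanar iff the 3×3 determinant with rows P_1P_2, P_1P_3, P_1P_4 is zero.
Rows: (2, 2, 0), (0, 4, 0), (-4, 8, 0).
Expanding along the first row: (2)(0) − (2)(0) + (0)(16) = 0.
Zero determinant ⇒ coplanar.

Yes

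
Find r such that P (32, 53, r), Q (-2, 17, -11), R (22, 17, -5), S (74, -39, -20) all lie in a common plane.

31/2

Coplanarity ⇔ det[PQ; PR; PS] = 0.
Expanding, this is linear in r: (1344)r + (-20832) = 0.
So r = 31/2.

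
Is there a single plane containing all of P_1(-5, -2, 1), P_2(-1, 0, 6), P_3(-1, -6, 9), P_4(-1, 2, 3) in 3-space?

The four points are coplanar iff the 3×3 determinant with rows P_1P_2, P_1P_3, P_1P_4 is zero.
Rows: (4, 2, 5), (4, -4, 8), (4, 4, 2).
Expanding along the first row: (4)(-40) − (2)(-24) + (5)(32) = 48.
Nonzero ⇒ not coplanar.

No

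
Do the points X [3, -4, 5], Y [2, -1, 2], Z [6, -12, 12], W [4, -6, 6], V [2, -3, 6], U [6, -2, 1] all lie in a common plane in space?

No

The plane through X, Y, Z has normal n = XY × XZ = (-3, -2, -1) and equation n·P = -6.
Checking the remaining points: n·W = -6, n·V = -6, n·U = -15.
Since n·U = -15 ≠ -6, U is off the plane and the points are not all coplanar.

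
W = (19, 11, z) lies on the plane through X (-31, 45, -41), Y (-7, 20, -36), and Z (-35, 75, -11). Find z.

Coplanarity requires XY · (XZ × XW) = 0.
XY = (24, -25, 5), XZ = (-4, 30, 30); the triple product is linear in z with coefficient 620 and constant term 5580.
Setting it to zero: z = -9.

-9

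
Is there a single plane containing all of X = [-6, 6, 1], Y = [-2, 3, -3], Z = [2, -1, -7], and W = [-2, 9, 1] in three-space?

No

The four points are coplanar iff the 3×3 determinant with rows XY, XZ, XW is zero.
Rows: (4, -3, -4), (8, -7, -8), (4, 3, 0).
Expanding along the first row: (4)(24) − (-3)(32) + (-4)(52) = -16.
Nonzero ⇒ not coplanar.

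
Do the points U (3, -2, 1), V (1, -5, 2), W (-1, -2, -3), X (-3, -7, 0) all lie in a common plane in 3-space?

Yes

A normal to the plane through U, V, W is n = UV × UW = (12, -12, -12).
The plane has equation n·P = 48. For X: n·X = 48.
Equal, so X lies in the plane and all four are coplanar.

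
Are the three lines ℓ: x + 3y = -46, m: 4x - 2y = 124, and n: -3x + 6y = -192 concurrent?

Yes

Lines aᵢx + bᵢy = cᵢ with pairwise distinct directions are concurrent exactly when det[aᵢ bᵢ cᵢ] = 0.
Here the determinant is 0.
It vanishes, so the lines are concurrent at (20, -22).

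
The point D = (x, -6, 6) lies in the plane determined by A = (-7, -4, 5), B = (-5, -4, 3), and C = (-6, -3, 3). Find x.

A normal to the plane is n = AB × AC = (2, 2, 2).
D lies in the plane iff n · AD = 0.
This gives (2)x + (12) = 0, so x = -6.

-6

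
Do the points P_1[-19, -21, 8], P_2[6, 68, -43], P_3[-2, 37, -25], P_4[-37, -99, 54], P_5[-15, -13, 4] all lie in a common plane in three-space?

Yes

The plane through P_1, P_2, P_3 has normal n = P_1P_2 × P_1P_3 = (21, -42, -63) and equation n·P = -21.
Checking the remaining points: n·P_4 = -21, n·P_5 = -21.
All equal -21, so all 5 points lie in one plane.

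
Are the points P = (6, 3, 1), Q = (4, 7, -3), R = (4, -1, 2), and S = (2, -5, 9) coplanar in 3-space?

A normal to the plane through P, Q, R is n = PQ × PR = (-12, 10, 16).
The plane has equation n·X = -26. For S: n·S = 70.
70 ≠ -26, so S is off the plane.

No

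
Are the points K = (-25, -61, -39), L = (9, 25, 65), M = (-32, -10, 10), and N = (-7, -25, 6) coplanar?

No

With K as base: KL = (34, 86, 104), KM = (-7, 51, 49), KN = (18, 36, 45).
KM × KN = (531, 1197, -1170).
KL · (KM × KN) = -684.
Since -684 ≠ 0, the four points are not coplanar.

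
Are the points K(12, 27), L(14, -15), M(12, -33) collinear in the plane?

No

KL = (2, -42), KM = (0, -60).
Twice the signed area of △KLM is (2)(-60) − (-42)(0) = -120.
The area is nonzero, so the three points are not collinear.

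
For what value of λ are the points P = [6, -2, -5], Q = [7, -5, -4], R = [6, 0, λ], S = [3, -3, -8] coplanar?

Normal to plane PQS: n = (10, 0, -10); plane equation n·X = 110.
Requiring n·R = 110: (-10)λ + (60) = 110.
So λ = -5.

-5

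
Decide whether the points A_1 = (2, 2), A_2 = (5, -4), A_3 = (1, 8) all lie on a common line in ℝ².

A_1A_2 = (3, -6), A_1A_3 = (-1, 6).
det[A_1A_2; A_1A_3] = (3)(6) − (-6)(-1) = 12.
The determinant is nonzero, so they are not collinear.

No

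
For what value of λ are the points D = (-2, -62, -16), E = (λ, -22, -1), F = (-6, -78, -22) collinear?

8

Collinearity requires DE × DF = 0; each component is linear in λ.
The y-component gives (6)λ + (-48) = 0, so λ = 8.
The remaining components then also vanish.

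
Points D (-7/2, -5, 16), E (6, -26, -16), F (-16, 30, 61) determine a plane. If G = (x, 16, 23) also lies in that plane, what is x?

-3

A normal to the plane is n = DE × DF = (175, -55/2, 70).
G lies in the plane iff n · DG = 0.
This gives (175)x + (525) = 0, so x = -3.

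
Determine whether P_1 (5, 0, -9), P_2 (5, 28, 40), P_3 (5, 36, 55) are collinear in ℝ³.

No

P_1P_2 = (0, 28, 49), P_1P_3 = (0, 36, 64).
P_1P_2 × P_1P_3 = (28, 0, 0).
The cross product is nonzero, so the points do not lie on one line.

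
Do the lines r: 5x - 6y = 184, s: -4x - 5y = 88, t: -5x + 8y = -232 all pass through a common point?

Intersecting r and s: solving the 2×2 system gives (x, y) = (8, -24).
Substitute into t: (-5)(8) + (8)(-24) = -232.
This equals -232, so (8, -24) lies on all three lines and they are concurrent.

Yes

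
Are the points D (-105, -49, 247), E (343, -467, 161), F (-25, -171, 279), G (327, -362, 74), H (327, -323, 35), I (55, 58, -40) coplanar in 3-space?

The plane through D, E, F has normal n = DE × DF = (-23868, -21216, -21216) and equation n·P = -1694628.
Checking the remaining points: n·G = -1694628, n·H = -1694628, n·I = -1694628.
All equal -1694628, so all 6 points lie in one plane.

Yes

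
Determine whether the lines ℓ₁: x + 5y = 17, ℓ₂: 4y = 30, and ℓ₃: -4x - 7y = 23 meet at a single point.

No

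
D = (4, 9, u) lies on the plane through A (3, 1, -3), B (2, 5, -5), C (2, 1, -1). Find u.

A normal to the plane is n = AB × AC = (8, 4, 4).
D lies in the plane iff n · AD = 0.
This gives (4)u + (52) = 0, so u = -13.

-13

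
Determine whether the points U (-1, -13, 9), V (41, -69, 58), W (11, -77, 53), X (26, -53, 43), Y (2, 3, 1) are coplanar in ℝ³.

No

The plane through U, V, W has normal n = UV × UW = (672, -1260, -2016) and equation n·P = -2436.
Checking the remaining points: n·X = -2436, n·Y = -4452.
Since n·Y = -4452 ≠ -2436, Y is off the plane and the points are not all coplanar.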